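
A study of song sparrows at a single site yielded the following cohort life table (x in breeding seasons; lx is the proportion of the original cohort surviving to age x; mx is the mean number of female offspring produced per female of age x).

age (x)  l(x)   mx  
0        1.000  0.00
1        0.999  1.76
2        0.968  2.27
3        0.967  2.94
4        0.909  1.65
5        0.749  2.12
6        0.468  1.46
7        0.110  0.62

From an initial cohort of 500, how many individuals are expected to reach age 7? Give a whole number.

Expected survivors = N0 · l_7 = 500 × 0.110 = 55 → 55

55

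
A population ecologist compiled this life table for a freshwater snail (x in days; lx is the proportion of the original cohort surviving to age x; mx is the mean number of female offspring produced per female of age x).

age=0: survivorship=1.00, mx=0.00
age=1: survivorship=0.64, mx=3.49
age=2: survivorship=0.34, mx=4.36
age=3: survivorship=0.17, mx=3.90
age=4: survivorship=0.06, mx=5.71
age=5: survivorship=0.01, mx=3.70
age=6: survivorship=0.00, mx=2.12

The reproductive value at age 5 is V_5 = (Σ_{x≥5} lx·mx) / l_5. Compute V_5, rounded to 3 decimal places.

lx·mx for x ≥ 5: 0.037, 0 → sum = 0.037
V_5 = 0.037 / l_5 = 0.037 / 0.01 = 3.7 → 3.700

3.700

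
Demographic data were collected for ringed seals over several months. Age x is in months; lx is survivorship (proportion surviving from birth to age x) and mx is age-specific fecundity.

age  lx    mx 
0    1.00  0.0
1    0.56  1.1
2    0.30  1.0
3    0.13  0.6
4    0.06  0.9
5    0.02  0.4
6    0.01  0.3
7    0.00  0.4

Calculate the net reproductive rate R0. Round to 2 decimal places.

1.06

lx·mx by age: 0, 0.616, 0.3, 0.078, 0.054, 0.008, 0.003, 0
R0 = Σ lx·mx = 1.059 → 1.06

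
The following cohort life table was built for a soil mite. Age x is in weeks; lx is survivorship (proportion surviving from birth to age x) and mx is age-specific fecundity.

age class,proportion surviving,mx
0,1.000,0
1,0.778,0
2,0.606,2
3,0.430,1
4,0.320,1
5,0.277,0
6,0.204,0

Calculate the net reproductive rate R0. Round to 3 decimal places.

1.962

lx·mx by age: 0, 0, 1.212, 0.43, 0.32, 0, 0
R0 = Σ lx·mx = 1.962 → 1.962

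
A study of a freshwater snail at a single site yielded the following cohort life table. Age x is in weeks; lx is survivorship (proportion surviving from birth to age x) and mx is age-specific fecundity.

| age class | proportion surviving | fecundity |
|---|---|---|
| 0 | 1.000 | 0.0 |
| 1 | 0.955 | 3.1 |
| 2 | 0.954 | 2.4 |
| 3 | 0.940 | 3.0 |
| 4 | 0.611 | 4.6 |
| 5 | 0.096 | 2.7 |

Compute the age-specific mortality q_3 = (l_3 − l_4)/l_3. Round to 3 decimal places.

0.350

q_3 = (l_3 − l_4) / l_3 = (0.94 − 0.611) / 0.94
     = 0.329 / 0.94 = 0.35 → 0.350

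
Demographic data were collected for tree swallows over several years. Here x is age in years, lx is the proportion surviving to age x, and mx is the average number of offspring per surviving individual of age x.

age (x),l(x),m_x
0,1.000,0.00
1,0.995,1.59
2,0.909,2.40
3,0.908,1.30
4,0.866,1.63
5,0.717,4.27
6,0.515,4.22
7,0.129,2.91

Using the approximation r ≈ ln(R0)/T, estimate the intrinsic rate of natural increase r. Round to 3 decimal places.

R0 = Σ lx·mx = 0 + 1.58205 + 2.1816 + 1.1804 + 1.41158 + 3.06159 + 2.1733 + 0.37539 = 11.96591
Σ x·lx·mx = 46.10825; T = 46.10825/11.96591 = 3.8533…
r ≈ ln(R0)/T = ln(11.96591)/3.8533… = 0.64414… → 0.644

0.644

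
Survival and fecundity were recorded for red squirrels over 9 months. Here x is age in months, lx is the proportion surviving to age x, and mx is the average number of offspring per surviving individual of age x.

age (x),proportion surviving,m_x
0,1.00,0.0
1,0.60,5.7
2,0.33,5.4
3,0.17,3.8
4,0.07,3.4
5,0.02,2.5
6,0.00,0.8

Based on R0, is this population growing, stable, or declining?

R0 = Σ lx·mx = 0 + 3.42 + 1.782 + 0.646 + 0.238 + 0.05 + 0 = 6.136
R0 > 1, so the population is growing.

growing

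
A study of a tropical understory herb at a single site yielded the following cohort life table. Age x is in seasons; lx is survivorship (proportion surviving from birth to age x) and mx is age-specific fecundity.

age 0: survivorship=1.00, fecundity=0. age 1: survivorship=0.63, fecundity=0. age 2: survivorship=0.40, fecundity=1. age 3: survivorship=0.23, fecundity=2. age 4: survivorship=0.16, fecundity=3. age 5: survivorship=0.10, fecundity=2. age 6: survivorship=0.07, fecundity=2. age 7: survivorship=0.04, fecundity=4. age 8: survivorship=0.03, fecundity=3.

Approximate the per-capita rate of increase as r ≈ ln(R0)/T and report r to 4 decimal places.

R0 = Σ lx·mx = 0 + 0 + 0.4 + 0.46 + 0.48 + 0.2 + 0.14 + 0.16 + 0.09 = 1.93
Σ x·lx·mx = 7.78; T = 7.78/1.93 = 4.03109…
r ≈ ln(R0)/T = ln(1.93)/4.03109… = 0.163112… → 0.1631

0.1631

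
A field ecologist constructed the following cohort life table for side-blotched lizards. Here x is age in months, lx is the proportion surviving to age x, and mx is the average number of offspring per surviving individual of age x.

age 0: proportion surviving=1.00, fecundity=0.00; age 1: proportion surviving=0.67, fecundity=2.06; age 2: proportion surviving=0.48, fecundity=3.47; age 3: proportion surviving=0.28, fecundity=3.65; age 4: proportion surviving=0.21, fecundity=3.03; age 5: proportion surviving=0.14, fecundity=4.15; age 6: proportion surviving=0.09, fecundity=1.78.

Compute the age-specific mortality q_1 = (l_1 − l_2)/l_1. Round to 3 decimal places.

0.284

q_1 = (l_1 − l_2) / l_1 = (0.67 − 0.48) / 0.67
     = 0.19 / 0.67 = 0.283582… → 0.284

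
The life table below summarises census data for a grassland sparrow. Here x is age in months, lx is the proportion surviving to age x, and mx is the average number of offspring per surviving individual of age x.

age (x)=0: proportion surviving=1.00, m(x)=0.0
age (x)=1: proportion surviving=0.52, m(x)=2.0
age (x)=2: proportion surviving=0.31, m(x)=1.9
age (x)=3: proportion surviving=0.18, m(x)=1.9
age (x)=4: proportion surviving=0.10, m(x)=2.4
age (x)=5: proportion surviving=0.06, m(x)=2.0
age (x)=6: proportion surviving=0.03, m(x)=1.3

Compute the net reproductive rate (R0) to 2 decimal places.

2.37

lx·mx by age: 0, 1.04, 0.589, 0.342, 0.24, 0.12, 0.039
R0 = Σ lx·mx = 2.37 → 2.37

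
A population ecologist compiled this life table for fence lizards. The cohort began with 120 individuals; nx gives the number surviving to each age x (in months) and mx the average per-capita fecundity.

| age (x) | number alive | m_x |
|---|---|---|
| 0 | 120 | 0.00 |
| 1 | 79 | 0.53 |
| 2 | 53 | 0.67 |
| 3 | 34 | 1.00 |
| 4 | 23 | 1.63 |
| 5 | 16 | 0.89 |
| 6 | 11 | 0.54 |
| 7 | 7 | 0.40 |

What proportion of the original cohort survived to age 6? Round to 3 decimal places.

l_6 = n_6/n_0 = 11/120 = 0.091667… → 0.092

0.092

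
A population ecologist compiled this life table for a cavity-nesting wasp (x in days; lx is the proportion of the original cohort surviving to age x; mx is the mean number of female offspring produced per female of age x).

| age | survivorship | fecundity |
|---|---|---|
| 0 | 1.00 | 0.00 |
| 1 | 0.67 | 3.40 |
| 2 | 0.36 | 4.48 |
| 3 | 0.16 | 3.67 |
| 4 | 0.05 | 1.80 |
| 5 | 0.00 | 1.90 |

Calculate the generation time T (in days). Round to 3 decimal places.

1.669

lx·mx: 0, 2.278, 1.6128, 0.5872, 0.09, 0 → R0 = 4.568
x·lx·mx: 0, 2.278, 3.2256, 1.7616, 0.36, 0 → Σ = 7.6252
T = 7.6252 / 4.568 = 1.669264… → 1.669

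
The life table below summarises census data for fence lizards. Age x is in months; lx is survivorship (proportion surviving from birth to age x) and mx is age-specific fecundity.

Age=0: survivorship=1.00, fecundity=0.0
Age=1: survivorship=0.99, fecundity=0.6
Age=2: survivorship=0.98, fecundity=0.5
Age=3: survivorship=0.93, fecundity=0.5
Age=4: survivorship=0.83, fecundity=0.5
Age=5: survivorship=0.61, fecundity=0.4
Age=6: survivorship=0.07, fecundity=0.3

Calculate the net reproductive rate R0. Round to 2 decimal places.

lx·mx by age: 0, 0.594, 0.49, 0.465, 0.415, 0.244, 0.021
R0 = Σ lx·mx = 2.229 → 2.23

2.23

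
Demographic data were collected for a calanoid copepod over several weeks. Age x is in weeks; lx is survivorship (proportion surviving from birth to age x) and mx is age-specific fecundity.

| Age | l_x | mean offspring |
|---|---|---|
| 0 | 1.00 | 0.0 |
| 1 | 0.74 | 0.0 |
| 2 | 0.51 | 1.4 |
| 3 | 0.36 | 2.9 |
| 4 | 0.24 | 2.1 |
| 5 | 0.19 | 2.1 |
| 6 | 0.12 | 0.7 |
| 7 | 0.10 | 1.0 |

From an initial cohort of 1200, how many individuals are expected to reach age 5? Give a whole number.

228

Expected survivors = N0 · l_5 = 1200 × 0.19 = 228 → 228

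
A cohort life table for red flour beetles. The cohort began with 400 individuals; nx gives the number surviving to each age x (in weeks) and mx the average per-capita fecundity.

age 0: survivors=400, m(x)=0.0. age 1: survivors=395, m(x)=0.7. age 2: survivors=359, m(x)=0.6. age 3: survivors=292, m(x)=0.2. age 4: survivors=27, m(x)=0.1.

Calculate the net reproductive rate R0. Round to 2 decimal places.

lx = nx/n0 = nx/400: 1, 0.9875, 0.8975, 0.73, 0.0675
lx·mx by age: 0, 0.69125, 0.5385, 0.146, 0.00675
R0 = Σ lx·mx = 1.3825 → 1.38

1.38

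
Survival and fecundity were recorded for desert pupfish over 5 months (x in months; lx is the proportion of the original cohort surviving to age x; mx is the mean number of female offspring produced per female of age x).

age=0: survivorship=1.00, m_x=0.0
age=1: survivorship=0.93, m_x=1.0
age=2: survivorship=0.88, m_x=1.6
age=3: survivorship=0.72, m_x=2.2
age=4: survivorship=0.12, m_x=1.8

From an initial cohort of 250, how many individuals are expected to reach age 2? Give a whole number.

220

Expected survivors = N0 · l_2 = 250 × 0.88 = 220 → 220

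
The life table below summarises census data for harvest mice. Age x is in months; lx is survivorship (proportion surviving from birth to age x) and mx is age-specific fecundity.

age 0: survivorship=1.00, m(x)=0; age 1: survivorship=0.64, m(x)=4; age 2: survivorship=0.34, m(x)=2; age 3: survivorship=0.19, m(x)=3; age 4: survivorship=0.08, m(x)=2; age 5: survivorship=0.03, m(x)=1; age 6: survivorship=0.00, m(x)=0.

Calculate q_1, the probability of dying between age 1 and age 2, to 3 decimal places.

0.469

q_1 = (l_1 − l_2) / l_1 = (0.64 − 0.34) / 0.64
     = 0.3 / 0.64 = 0.46875 → 0.469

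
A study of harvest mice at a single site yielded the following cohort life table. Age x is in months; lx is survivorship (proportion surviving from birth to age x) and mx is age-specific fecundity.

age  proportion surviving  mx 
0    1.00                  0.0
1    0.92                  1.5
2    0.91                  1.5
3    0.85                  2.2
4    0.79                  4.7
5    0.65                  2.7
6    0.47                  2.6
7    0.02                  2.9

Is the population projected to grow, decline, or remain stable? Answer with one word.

growing

R0 = Σ lx·mx = 0 + 1.38 + 1.365 + 1.87 + 3.713 + 1.755 + 1.222 + 0.058 = 11.363
R0 > 1, so the population is growing.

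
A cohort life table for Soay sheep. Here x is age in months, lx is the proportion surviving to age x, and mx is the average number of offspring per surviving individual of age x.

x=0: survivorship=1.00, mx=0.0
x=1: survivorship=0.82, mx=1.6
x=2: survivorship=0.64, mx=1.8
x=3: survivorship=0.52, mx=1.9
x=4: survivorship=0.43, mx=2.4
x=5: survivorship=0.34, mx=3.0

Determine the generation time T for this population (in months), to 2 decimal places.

2.87

lx·mx: 0, 1.312, 1.152, 0.988, 1.032, 1.02 → R0 = 5.504
x·lx·mx: 0, 1.312, 2.304, 2.964, 4.128, 5.1 → Σ = 15.808
T = 15.808 / 5.504 = 2.872093… → 2.87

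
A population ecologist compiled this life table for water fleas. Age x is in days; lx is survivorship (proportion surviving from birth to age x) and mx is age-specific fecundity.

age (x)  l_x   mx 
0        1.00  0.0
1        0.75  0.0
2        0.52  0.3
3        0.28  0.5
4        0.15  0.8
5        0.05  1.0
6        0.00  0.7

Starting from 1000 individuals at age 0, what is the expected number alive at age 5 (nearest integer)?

50

Expected survivors = N0 · l_5 = 1000 × 0.05 = 50 → 50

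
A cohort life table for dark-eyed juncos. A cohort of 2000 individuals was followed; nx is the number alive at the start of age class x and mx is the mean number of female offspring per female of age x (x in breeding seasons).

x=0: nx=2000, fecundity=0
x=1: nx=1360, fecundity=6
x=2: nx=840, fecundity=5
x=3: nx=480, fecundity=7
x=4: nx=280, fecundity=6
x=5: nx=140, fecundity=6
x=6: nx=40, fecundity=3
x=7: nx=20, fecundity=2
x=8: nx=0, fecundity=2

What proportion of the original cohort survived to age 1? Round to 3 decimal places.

0.680

l_1 = n_1/n_0 = 1360/2000 = 0.68 → 0.680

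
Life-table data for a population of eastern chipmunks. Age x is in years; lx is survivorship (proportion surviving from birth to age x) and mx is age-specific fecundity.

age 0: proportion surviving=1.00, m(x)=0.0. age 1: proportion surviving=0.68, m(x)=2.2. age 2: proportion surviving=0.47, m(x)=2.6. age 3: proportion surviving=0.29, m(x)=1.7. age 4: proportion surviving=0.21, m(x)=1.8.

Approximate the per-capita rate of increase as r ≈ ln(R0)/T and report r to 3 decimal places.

R0 = Σ lx·mx = 0 + 1.496 + 1.222 + 0.493 + 0.378 = 3.589
Σ x·lx·mx = 6.931; T = 6.931/3.589 = 1.93118…
r ≈ ln(R0)/T = ln(3.589)/1.93118… = 0.66171… → 0.662

0.662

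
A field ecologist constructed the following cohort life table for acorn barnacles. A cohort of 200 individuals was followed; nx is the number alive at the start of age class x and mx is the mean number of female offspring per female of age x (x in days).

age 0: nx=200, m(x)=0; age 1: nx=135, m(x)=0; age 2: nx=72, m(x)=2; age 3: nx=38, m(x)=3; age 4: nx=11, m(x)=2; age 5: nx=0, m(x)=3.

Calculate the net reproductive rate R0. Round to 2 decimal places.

1.40

lx = nx/n0 = nx/200: 1, 0.675, 0.36, 0.19, 0.055, 0
lx·mx by age: 0, 0, 0.72, 0.57, 0.11, 0
R0 = Σ lx·mx = 1.4 → 1.40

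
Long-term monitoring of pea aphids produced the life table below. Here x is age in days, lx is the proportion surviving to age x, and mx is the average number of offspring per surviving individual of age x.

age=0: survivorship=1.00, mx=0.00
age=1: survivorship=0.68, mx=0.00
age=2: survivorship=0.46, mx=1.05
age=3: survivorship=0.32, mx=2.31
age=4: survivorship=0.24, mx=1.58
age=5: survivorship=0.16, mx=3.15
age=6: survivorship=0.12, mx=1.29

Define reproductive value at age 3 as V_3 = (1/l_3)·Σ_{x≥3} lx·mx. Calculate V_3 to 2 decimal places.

lx·mx for x ≥ 3: 0.7392, 0.3792, 0.504, 0.1548 → sum = 1.7772
V_3 = 1.7772 / l_3 = 1.7772 / 0.32 = 5.55375 → 5.55

5.55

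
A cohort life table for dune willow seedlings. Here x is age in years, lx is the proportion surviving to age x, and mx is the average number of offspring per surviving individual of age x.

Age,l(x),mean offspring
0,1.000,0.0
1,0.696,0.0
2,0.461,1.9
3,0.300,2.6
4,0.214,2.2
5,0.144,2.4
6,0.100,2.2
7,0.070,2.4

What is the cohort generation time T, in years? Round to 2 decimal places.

3.57

lx·mx: 0, 0, 0.8759, 0.78, 0.4708, 0.3456, 0.22, 0.168 → R0 = 2.8603
x·lx·mx: 0, 0, 1.7518, 2.34, 1.8832, 1.728, 1.32, 1.176 → Σ = 10.199
T = 10.199 / 2.8603 = 3.56571… → 3.57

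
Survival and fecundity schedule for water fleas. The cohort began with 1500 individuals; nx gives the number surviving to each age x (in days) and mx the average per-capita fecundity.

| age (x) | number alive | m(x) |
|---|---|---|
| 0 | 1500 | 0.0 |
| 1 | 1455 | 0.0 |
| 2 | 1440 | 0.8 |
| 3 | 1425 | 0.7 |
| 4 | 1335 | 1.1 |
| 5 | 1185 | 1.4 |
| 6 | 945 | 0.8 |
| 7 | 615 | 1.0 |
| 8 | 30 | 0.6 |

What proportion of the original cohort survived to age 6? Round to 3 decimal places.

l_6 = n_6/n_0 = 945/1500 = 0.63 → 0.630

0.630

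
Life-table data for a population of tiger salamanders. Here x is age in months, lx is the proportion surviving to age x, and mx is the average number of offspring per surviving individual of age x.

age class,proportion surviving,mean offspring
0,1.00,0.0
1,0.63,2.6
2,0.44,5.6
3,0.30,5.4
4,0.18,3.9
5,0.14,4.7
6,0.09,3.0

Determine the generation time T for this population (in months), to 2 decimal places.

lx·mx: 0, 1.638, 2.464, 1.62, 0.702, 0.658, 0.27 → R0 = 7.352
x·lx·mx: 0, 1.638, 4.928, 4.86, 2.808, 3.29, 1.62 → Σ = 19.144
T = 19.144 / 7.352 = 2.603917… → 2.60

2.60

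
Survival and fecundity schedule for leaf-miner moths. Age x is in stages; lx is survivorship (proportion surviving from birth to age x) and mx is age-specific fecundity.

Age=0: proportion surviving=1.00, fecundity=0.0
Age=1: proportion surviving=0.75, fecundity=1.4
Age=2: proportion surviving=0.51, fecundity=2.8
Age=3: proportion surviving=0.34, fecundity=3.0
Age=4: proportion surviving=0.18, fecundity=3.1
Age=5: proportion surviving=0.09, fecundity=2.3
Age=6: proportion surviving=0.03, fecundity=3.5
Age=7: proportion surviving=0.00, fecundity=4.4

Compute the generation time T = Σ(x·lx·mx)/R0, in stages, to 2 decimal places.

lx·mx: 0, 1.05, 1.428, 1.02, 0.558, 0.207, 0.105, 0 → R0 = 4.368
x·lx·mx: 0, 1.05, 2.856, 3.06, 2.232, 1.035, 0.63, 0 → Σ = 10.863
T = 10.863 / 4.368 = 2.486951… → 2.49

2.49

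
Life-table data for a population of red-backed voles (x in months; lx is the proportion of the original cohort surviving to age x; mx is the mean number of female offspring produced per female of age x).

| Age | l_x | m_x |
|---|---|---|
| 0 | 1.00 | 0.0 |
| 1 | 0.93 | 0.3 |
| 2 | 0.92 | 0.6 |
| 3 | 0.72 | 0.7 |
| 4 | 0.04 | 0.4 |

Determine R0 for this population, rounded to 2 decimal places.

lx·mx by age: 0, 0.279, 0.552, 0.504, 0.016
R0 = Σ lx·mx = 1.351 → 1.35

1.35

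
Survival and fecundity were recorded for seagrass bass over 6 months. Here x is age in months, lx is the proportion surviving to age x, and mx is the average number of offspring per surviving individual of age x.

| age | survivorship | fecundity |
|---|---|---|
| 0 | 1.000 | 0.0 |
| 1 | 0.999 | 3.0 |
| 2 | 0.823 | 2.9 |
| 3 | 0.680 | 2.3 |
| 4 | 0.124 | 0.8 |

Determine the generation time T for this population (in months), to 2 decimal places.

lx·mx: 0, 2.997, 2.3867, 1.564, 0.0992 → R0 = 7.0469
x·lx·mx: 0, 2.997, 4.7734, 4.692, 0.3968 → Σ = 12.8592
T = 12.8592 / 7.0469 = 1.824802… → 1.82

1.82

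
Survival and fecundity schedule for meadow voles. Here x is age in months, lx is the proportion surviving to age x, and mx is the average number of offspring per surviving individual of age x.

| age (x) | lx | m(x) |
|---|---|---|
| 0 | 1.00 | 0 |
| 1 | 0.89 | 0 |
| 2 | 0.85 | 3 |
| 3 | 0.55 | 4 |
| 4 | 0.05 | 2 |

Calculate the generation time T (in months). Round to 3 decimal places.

2.495

lx·mx: 0, 0, 2.55, 2.2, 0.1 → R0 = 4.85
x·lx·mx: 0, 0, 5.1, 6.6, 0.4 → Σ = 12.1
T = 12.1 / 4.85 = 2.494845… → 2.495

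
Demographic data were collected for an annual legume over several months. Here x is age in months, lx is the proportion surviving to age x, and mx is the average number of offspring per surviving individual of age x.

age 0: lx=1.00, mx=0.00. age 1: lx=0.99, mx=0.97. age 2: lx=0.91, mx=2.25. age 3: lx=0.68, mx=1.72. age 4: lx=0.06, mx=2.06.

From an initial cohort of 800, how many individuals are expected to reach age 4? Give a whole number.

Expected survivors = N0 · l_4 = 800 × 0.06 = 48 → 48

48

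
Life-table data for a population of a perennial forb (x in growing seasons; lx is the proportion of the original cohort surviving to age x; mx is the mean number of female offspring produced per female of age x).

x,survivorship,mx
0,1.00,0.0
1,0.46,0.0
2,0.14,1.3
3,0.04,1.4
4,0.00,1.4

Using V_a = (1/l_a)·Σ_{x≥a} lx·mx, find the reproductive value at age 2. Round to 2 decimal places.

1.70

lx·mx for x ≥ 2: 0.182, 0.056, 0 → sum = 0.238
V_2 = 0.238 / l_2 = 0.238 / 0.14 = 1.7 → 1.70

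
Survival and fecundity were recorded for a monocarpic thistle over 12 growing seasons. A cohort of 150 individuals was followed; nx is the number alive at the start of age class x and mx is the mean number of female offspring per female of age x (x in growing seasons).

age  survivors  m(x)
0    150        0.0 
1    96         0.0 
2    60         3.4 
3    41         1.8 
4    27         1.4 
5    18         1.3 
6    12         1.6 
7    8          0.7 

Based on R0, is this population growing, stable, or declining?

growing

lx = nx/n0 = nx/150: 1, 0.64, 0.4, 0.27333…, 0.18, 0.12, 0.08, 0.05333…
R0 = Σ lx·mx = 0 + 0 + 1.36 + 0.492… + 0.252 + 0.156 + 0.128 + 0.037333… = 2.425333…
R0 > 1, so the population is growing.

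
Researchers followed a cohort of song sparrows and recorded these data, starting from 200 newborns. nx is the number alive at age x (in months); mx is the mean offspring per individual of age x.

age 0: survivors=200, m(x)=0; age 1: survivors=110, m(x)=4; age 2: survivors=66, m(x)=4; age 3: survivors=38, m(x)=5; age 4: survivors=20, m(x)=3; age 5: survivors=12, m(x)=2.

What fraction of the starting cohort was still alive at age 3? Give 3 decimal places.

0.190

l_3 = n_3/n_0 = 38/200 = 0.19 → 0.190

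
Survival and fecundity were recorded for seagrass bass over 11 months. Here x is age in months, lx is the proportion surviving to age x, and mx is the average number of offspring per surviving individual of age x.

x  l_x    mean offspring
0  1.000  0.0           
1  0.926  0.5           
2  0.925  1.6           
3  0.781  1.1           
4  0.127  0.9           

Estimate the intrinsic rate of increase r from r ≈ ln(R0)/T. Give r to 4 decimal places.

0.4834

R0 = Σ lx·mx = 0 + 0.463 + 1.48 + 0.8591 + 0.1143 = 2.9164
Σ x·lx·mx = 6.4575; T = 6.4575/2.9164 = 2.2142…
r ≈ ln(R0)/T = ln(2.9164)/2.2142… = 0.483402… → 0.4834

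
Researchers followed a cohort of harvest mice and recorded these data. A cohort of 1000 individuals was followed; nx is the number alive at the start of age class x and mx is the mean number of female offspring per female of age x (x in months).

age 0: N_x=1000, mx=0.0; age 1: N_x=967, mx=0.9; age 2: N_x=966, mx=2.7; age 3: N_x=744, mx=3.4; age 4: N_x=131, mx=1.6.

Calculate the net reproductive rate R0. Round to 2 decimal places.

lx = nx/n0 = nx/1000: 1, 0.967, 0.966, 0.744, 0.131
lx·mx by age: 0, 0.8703, 2.6082, 2.5296, 0.2096
R0 = Σ lx·mx = 6.2177 → 6.22

6.22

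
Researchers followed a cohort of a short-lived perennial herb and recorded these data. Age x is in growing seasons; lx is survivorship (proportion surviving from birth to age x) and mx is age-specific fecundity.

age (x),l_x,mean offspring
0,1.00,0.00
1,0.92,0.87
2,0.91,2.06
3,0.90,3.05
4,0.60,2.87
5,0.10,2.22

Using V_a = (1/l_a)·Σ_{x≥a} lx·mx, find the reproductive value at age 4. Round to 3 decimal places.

lx·mx for x ≥ 4: 1.722, 0.222 → sum = 1.944
V_4 = 1.944 / l_4 = 1.944 / 0.6 = 3.24 → 3.240

3.240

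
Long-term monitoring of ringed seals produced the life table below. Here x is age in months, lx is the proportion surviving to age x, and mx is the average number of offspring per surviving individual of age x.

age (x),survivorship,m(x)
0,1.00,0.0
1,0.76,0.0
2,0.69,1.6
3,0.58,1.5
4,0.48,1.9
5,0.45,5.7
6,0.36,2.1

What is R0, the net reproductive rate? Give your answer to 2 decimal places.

6.21

lx·mx by age: 0, 0, 1.104, 0.87, 0.912, 2.565, 0.756
R0 = Σ lx·mx = 6.207 → 6.21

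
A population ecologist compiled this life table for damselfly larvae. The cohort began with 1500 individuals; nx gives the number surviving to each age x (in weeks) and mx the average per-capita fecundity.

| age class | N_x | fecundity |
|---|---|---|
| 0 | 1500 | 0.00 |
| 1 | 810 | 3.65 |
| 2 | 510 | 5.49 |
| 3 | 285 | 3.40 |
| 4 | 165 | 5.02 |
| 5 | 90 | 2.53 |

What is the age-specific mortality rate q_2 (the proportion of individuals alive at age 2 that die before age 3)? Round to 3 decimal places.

0.441

lx = nx/n0 = nx/1500: 1, 0.54, 0.34, 0.19, 0.11, 0.06
q_2 = (l_2 − l_3) / l_2 = (0.34 − 0.19) / 0.34
     = 0.15 / 0.34 = 0.441176… → 0.441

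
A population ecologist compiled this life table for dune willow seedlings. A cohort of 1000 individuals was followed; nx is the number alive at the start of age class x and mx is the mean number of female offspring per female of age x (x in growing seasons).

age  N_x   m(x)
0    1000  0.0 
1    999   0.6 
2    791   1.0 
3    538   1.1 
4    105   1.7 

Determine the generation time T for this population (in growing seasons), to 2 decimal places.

lx = nx/n0 = nx/1000: 1, 0.999, 0.791, 0.538, 0.105
lx·mx: 0, 0.5994, 0.791, 0.5918, 0.1785 → R0 = 2.1607
x·lx·mx: 0, 0.5994, 1.582, 1.7754, 0.714 → Σ = 4.6708
T = 4.6708 / 2.1607 = 2.161707… → 2.16

2.16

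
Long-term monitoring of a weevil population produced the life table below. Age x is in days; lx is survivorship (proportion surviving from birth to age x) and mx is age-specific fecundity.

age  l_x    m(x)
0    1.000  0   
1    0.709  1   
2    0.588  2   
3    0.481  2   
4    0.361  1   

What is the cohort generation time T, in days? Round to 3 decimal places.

lx·mx: 0, 0.709, 1.176, 0.962, 0.361 → R0 = 3.208
x·lx·mx: 0, 0.709, 2.352, 2.886, 1.444 → Σ = 7.391
T = 7.391 / 3.208 = 2.303928… → 2.304

2.304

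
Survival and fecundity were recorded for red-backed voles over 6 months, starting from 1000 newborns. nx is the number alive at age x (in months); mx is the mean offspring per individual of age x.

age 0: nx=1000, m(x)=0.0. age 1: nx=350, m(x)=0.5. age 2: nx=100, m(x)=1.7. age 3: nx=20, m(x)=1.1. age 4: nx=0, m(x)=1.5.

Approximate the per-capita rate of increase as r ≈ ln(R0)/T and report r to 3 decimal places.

-0.633

lx = nx/n0 = nx/1000: 1, 0.35, 0.1, 0.02, 0
R0 = Σ lx·mx = 0 + 0.175 + 0.17 + 0.022 + 0 = 0.367
Σ x·lx·mx = 0.581; T = 0.581/0.367 = 1.58311…
r ≈ ln(R0)/T = ln(0.367)/1.58311… = -0.63318… → -0.633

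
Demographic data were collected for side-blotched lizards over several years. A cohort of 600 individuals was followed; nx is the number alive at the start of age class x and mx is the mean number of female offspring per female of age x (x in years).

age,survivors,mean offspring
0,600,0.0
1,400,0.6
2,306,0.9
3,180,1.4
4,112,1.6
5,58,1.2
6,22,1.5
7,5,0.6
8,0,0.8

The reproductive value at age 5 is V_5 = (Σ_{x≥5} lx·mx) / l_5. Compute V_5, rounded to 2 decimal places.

lx = nx/n0 = nx/600: 1, 0.66667…, 0.51, 0.3, 0.18667…, 0.09667…, 0.03667…, 0.00833…, 0
lx·mx for x ≥ 5: 0.116…, 0.055…, 0.005…, 0 → sum = 0.176…
V_5 = 0.176… / l_5 = 0.176… / 0.096667… = 1.82069… → 1.82

1.82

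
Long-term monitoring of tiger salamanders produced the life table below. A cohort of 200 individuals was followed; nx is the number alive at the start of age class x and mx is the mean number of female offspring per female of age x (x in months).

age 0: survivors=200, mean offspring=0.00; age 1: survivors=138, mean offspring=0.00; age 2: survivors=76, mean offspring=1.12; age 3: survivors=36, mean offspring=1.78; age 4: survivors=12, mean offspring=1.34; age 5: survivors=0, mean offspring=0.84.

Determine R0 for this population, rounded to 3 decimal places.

lx = nx/n0 = nx/200: 1, 0.69, 0.38, 0.18, 0.06, 0
lx·mx by age: 0, 0, 0.4256, 0.3204, 0.0804, 0
R0 = Σ lx·mx = 0.8264 → 0.826

0.826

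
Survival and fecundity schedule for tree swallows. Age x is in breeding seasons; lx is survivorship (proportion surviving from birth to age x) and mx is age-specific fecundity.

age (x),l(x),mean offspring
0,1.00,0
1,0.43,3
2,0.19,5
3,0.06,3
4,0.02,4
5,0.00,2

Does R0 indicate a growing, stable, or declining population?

R0 = Σ lx·mx = 0 + 1.29 + 0.95 + 0.18 + 0.08 + 0 = 2.5
R0 > 1, so the population is growing.

growing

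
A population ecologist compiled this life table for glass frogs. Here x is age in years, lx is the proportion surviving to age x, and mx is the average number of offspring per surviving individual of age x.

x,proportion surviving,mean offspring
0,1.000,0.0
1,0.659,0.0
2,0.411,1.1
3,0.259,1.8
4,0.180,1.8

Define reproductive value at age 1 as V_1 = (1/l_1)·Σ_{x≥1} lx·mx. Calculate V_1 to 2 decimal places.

lx·mx for x ≥ 1: 0, 0.4521, 0.4662, 0.324 → sum = 1.2423
V_1 = 1.2423 / l_1 = 1.2423 / 0.659 = 1.885129… → 1.89

1.89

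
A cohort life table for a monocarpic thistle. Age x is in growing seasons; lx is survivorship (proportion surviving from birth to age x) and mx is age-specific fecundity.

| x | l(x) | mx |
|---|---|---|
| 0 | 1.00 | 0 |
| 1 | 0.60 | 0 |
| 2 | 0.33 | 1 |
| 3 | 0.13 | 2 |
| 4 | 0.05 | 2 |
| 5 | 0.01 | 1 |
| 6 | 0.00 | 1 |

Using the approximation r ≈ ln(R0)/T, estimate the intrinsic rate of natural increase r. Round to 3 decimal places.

R0 = Σ lx·mx = 0 + 0 + 0.33 + 0.26 + 0.1 + 0.01 + 0 = 0.7
Σ x·lx·mx = 1.89; T = 1.89/0.7 = 2.7
r ≈ ln(R0)/T = ln(0.7)/2.7 = -0.1321… → -0.132

-0.132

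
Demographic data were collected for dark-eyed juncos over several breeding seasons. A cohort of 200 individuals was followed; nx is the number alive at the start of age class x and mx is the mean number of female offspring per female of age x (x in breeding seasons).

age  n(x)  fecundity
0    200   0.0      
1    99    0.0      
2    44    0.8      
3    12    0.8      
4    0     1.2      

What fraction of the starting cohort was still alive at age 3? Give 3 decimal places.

l_3 = n_3/n_0 = 12/200 = 0.06 → 0.060

0.060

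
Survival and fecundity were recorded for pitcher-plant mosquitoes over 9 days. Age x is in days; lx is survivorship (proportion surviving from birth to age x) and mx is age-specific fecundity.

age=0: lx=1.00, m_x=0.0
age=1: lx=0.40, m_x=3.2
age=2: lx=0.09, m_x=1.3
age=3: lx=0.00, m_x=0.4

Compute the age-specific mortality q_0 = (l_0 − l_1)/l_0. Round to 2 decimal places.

0.60

q_0 = (l_0 − l_1) / l_0 = (1 − 0.4) / 1
     = 0.6 / 1 = 0.6 → 0.60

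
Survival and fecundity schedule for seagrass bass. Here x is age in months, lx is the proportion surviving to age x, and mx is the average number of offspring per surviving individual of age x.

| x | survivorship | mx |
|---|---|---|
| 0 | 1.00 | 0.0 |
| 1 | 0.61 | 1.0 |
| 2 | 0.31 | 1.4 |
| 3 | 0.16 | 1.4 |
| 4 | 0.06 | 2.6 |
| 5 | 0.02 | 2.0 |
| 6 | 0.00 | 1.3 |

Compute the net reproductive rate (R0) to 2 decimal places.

1.46

lx·mx by age: 0, 0.61, 0.434, 0.224, 0.156, 0.04, 0
R0 = Σ lx·mx = 1.464 → 1.46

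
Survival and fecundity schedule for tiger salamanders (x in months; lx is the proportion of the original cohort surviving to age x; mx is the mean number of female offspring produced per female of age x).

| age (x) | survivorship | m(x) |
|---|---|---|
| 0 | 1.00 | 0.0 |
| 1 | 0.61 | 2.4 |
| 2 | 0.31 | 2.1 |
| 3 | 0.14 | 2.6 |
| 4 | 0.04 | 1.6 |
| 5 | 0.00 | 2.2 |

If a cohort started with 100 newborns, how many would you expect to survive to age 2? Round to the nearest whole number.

Expected survivors = N0 · l_2 = 100 × 0.31 = 31 → 31

31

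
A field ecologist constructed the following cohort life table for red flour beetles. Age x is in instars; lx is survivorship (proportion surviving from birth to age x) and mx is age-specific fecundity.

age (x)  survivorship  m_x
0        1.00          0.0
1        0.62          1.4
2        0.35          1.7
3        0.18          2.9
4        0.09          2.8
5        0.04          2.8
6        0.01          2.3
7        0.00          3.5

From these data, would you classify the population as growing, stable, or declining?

R0 = Σ lx·mx = 0 + 0.868 + 0.595 + 0.522 + 0.252 + 0.112 + 0.023 + 0 = 2.372
R0 > 1, so the population is growing.

growing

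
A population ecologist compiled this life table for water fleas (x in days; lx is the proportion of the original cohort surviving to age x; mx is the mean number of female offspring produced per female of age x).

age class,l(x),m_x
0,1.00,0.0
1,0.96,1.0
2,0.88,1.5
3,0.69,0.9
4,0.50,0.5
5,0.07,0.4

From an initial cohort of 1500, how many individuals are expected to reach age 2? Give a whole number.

Expected survivors = N0 · l_2 = 1500 × 0.88 = 1320 → 1320

1320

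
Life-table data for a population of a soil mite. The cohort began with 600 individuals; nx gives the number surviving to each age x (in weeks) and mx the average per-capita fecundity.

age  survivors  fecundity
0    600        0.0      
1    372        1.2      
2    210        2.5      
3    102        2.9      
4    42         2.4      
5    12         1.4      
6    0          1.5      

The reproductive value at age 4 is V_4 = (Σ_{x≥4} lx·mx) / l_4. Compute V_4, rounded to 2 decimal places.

2.80

lx = nx/n0 = nx/600: 1, 0.62, 0.35, 0.17, 0.07, 0.02, 0
lx·mx for x ≥ 4: 0.168, 0.028, 0 → sum = 0.196
V_4 = 0.196 / l_4 = 0.196 / 0.07 = 2.8 → 2.80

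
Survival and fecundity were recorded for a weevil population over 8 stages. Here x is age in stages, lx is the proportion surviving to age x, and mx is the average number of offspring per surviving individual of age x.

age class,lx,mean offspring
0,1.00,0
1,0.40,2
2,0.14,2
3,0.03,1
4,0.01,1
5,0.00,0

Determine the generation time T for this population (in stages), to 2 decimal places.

1.33

lx·mx: 0, 0.8, 0.28, 0.03, 0.01, 0 → R0 = 1.12
x·lx·mx: 0, 0.8, 0.56, 0.09, 0.04, 0 → Σ = 1.49
T = 1.49 / 1.12 = 1.330357… → 1.33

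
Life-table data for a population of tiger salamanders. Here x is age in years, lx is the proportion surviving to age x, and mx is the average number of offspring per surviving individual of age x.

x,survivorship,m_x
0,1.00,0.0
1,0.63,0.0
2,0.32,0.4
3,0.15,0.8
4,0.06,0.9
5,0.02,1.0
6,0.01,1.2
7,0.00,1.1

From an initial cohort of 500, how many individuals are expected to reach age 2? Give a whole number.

Expected survivors = N0 · l_2 = 500 × 0.32 = 160 → 160

160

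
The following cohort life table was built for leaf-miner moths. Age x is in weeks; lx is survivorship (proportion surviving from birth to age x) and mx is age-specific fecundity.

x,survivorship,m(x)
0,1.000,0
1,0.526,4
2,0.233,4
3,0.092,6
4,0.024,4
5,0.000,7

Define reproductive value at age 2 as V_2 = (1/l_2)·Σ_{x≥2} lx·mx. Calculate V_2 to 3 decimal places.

lx·mx for x ≥ 2: 0.932, 0.552, 0.096, 0 → sum = 1.58
V_2 = 1.58 / l_2 = 1.58 / 0.233 = 6.781116… → 6.781

6.781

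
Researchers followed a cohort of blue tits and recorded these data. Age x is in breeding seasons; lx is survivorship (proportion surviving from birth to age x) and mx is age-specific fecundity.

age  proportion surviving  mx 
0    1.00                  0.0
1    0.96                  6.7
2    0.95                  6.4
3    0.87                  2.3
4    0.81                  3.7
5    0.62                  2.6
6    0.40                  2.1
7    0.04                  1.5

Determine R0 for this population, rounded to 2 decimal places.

20.02

lx·mx by age: 0, 6.432, 6.08, 2.001, 2.997, 1.612, 0.84, 0.06
R0 = Σ lx·mx = 20.022 → 20.02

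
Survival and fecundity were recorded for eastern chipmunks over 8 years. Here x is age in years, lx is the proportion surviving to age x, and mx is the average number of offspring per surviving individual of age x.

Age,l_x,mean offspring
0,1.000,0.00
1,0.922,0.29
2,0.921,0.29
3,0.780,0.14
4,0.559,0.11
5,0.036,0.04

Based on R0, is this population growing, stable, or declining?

declining

R0 = Σ lx·mx = 0 + 0.26738 + 0.26709 + 0.1092 + 0.06149 + 0.00144 = 0.7066
R0 < 1, so the population is declining.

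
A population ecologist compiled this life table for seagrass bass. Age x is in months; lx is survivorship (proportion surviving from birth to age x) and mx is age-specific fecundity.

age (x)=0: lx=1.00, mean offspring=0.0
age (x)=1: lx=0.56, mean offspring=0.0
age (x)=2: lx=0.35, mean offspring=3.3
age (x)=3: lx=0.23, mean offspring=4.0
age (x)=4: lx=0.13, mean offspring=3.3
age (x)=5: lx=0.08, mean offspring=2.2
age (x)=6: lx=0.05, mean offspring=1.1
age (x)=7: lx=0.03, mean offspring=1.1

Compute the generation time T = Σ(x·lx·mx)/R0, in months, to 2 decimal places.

2.97

lx·mx: 0, 0, 1.155, 0.92, 0.429, 0.176, 0.055, 0.033 → R0 = 2.768
x·lx·mx: 0, 0, 2.31, 2.76, 1.716, 0.88, 0.33, 0.231 → Σ = 8.227
T = 8.227 / 2.768 = 2.972182… → 2.97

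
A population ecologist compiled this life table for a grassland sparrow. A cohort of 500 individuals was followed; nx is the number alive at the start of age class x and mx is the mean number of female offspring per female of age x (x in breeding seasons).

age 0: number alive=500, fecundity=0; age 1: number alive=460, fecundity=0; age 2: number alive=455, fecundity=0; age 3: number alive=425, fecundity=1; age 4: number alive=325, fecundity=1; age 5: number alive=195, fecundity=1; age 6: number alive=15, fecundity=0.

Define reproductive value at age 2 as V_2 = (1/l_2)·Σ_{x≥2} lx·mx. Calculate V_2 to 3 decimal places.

lx = nx/n0 = nx/500: 1, 0.92, 0.91, 0.85, 0.65, 0.39, 0.03
lx·mx for x ≥ 2: 0, 0.85, 0.65, 0.39, 0 → sum = 1.89
V_2 = 1.89 / l_2 = 1.89 / 0.91 = 2.076923… → 2.077

2.077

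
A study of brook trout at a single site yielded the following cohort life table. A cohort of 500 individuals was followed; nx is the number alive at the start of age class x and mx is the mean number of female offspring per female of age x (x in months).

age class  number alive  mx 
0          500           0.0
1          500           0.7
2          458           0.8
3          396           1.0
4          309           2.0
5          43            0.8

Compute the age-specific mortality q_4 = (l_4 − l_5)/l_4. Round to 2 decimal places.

lx = nx/n0 = nx/500: 1, 1, 0.916, 0.792, 0.618, 0.086
q_4 = (l_4 − l_5) / l_4 = (0.618 − 0.086) / 0.618
     = 0.532 / 0.618 = 0.860841… → 0.86

0.86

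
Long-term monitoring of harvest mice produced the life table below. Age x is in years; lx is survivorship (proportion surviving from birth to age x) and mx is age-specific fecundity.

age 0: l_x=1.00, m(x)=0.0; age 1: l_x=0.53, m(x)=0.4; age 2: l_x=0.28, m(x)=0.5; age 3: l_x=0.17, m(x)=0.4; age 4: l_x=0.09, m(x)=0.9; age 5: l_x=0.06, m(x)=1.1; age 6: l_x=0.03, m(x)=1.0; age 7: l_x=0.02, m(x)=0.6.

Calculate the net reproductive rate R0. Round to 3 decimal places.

lx·mx by age: 0, 0.212, 0.14, 0.068, 0.081, 0.066, 0.03, 0.012
R0 = Σ lx·mx = 0.609 → 0.609

0.609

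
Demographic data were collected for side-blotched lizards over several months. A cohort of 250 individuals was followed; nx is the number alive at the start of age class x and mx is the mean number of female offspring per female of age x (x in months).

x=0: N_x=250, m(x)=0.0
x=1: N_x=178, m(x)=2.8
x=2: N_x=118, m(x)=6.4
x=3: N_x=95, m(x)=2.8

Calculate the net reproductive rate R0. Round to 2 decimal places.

6.08

lx = nx/n0 = nx/250: 1, 0.712, 0.472, 0.38
lx·mx by age: 0, 1.9936, 3.0208, 1.064
R0 = Σ lx·mx = 6.0784 → 6.08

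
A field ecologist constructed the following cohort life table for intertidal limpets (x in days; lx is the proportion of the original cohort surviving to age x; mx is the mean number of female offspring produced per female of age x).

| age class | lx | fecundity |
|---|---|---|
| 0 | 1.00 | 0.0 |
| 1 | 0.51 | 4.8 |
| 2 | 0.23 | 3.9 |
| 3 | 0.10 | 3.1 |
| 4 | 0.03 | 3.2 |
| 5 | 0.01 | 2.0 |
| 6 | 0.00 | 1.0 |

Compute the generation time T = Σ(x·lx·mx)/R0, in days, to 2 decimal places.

1.50

lx·mx: 0, 2.448, 0.897, 0.31, 0.096, 0.02, 0 → R0 = 3.771
x·lx·mx: 0, 2.448, 1.794, 0.93, 0.384, 0.1, 0 → Σ = 5.656
T = 5.656 / 3.771 = 1.499867… → 1.50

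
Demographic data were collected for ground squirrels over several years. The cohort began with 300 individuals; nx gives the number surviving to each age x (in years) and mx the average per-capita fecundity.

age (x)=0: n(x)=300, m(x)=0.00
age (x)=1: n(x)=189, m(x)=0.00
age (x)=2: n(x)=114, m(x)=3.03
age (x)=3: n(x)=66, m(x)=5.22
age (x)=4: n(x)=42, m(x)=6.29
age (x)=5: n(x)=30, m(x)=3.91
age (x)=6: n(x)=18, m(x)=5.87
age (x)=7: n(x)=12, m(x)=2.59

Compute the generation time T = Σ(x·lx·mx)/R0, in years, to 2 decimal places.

lx = nx/n0 = nx/300: 1, 0.63, 0.38, 0.22, 0.14, 0.1, 0.06, 0.04
lx·mx: 0, 0, 1.1514, 1.1484, 0.8806, 0.391, 0.3522, 0.1036 → R0 = 4.0272
x·lx·mx: 0, 0, 2.3028, 3.4452, 3.5224, 1.955, 2.1132, 0.7252 → Σ = 14.0638
T = 14.0638 / 4.0272 = 3.492203… → 3.49

3.49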